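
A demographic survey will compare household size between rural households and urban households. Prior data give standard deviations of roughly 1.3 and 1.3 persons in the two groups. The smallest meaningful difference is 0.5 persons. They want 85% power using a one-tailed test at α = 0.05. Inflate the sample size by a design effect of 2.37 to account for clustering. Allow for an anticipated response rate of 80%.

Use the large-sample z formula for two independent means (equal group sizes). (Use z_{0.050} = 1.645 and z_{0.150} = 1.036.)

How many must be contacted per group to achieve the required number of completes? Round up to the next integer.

n = (z_α + z_β)² · (σ₁² + σ₂²) / δ²
  = (1.645 + 1.036)² · (1.3² + 1.3² = 3.38) / 0.5²
  = 7.1878 · 3.38 / 0.25
  = 97.18
Design effect: 2.37 × 97.18 = 230.31.
Adjust for 80% response: 230.31 / 0.80 = 287.89.
Round up → n = 288 per group.

n = 288 per group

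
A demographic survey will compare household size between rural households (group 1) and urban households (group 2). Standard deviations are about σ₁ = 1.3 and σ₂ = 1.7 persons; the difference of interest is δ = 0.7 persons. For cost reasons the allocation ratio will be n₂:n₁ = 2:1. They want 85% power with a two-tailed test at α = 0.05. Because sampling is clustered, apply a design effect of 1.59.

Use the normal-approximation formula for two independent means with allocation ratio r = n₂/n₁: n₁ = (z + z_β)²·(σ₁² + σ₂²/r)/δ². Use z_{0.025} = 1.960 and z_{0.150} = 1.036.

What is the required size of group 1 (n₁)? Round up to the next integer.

n₁ = (z_{α/2} + z_β)² · (σ₁² + σ₂²/r) / δ²
   = (1.960 + 1.036)² · (1.3² + 1.7²/2) / 0.7²
   = 8.9760 · (1.69 + 1.445) / 0.49
   = 8.9760 · 3.135 / 0.49
   = 57.43
Design effect: 1.59 × 57.43 = 91.31.
Round up → n₁ = 92; n₂ = r·n₁ = 2 × 92 = 184.

n₁ = 92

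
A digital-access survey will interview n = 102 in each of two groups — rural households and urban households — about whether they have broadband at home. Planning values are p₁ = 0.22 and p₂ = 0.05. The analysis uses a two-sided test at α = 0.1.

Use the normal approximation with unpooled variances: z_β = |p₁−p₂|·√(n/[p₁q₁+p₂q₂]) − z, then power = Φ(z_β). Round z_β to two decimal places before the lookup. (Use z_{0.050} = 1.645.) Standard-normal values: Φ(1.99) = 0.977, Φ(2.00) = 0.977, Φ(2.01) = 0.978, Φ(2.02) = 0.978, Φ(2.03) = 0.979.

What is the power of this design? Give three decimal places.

z_β = |p₁−p₂|·√(n/[p₁q₁+p₂q₂]) − z_{α/2}
    = 0.17 · √(102/0.2191) − 1.645
    = 0.17 · 21.5764 − 1.645
    = 3.6680 − 1.645 = 2.0230 → 2.02
Power = Φ(2.02) = 0.978.

Power ≈ 0.978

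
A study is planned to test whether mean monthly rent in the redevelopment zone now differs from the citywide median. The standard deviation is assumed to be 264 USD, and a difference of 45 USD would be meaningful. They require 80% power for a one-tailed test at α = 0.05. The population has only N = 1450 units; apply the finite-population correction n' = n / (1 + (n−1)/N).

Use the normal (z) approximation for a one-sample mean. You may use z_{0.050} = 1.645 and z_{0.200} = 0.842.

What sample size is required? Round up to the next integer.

n = (z_α + z_β)² · σ² / δ²
  = (1.645 + 0.842)² · 264² / 45²
  = 6.1852 · 69696 / 2025
  = 212.88
Finite-population correction (N = 1450): 212.88 / (1 + (212.88 − 1)/1450) = 185.74.
Round up → n = 186.

n = 186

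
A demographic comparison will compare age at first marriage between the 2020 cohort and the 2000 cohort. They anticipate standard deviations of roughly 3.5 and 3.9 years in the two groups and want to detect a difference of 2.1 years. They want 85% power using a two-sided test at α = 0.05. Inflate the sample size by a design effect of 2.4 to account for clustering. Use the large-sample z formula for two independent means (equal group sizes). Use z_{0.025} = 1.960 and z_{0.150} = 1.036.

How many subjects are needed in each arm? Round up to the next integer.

n = (z_{α/2} + z_β)² · (σ₁² + σ₂²) / δ²
  = (1.960 + 1.036)² · (3.5² + 3.9² = 27.46) / 2.1²
  = 8.9760 · 27.46 / 4.41
  = 55.89
Design effect: 2.4 × 55.89 = 134.14.
Round up → n = 135 per group.

n = 135 per group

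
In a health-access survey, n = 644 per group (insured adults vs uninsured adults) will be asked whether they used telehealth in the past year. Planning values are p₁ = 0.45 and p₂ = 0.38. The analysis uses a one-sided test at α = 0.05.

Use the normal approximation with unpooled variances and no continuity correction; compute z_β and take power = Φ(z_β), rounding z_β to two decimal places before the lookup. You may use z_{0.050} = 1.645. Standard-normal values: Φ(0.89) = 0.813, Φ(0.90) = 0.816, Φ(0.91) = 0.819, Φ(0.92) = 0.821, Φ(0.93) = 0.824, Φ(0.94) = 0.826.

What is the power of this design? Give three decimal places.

z_β = |p₁−p₂|·√(n/[p₁q₁+p₂q₂]) − z_α
    = 0.07 · √(644/0.4831) − 1.645
    = 0.07 · 36.5111 − 1.645
    = 2.5558 − 1.645 = 0.9108 → 0.91
Power = Φ(0.91) = 0.819.

Power ≈ 0.819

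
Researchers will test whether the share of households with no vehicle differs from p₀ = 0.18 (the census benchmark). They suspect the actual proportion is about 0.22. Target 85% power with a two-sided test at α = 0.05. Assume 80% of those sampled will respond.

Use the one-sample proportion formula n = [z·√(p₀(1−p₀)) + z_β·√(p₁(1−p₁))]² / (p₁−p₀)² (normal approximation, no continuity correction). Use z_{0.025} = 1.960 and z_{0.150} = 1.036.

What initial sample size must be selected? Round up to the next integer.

n = [z_{α/2}·√(p₀q₀) + z_β·√(p₁q₁)]² / (p₁ − p₀)²
  = [1.960·√(0.18·0.82) + 1.036·√(0.22·0.78)]² / (0.04)²
  = [1.960·0.3842 + 1.036·0.4142]² / 0.0016
  = [1.1822]² / 0.0016
  = 873.45
Adjust for 80% response: 873.45 / 0.80 = 1091.81.
Round up → n = 1092.

n = 1092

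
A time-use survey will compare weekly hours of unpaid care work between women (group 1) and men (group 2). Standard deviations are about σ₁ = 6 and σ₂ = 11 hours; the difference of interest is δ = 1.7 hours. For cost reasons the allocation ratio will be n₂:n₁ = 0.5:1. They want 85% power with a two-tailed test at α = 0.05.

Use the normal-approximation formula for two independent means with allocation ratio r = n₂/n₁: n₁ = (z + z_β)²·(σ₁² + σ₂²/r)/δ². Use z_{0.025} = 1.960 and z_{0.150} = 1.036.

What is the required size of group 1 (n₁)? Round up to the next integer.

n₁ = (z_{α/2} + z_β)² · (σ₁² + σ₂²/r) / δ²
   = (1.960 + 1.036)² · (6² + 11²/0.5) / 1.7²
   = 8.9760 · (36 + 242) / 2.89
   = 8.9760 · 278 / 2.89
   = 863.44
Round up → n₁ = 864; n₂ = r·n₁ = 0.5 × 864 = 432.

n₁ = 864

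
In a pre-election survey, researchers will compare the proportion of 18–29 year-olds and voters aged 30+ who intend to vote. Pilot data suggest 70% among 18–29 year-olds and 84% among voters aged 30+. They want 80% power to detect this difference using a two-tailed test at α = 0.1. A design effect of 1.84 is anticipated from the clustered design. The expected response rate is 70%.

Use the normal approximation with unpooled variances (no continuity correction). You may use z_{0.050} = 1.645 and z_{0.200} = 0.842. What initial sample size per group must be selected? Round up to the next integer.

n = 286 per group

n = (z_{α/2} + z_β)² · [p₁(1−p₁) + p₂(1−p₂)] / (p₁ − p₂)²
  = (1.645 + 0.842)² · (0.70·0.30 + 0.84·0.16) / (-0.14)²
  = (2.487)² · (0.2100 + 0.1344) / 0.0196
  = 6.1852 · 0.3444 / 0.0196
  = 108.68
Design effect: 1.84 × 108.68 = 199.98.
Adjust for 70% response: 199.98 / 0.70 = 285.68.
Round up → n = 286 per group.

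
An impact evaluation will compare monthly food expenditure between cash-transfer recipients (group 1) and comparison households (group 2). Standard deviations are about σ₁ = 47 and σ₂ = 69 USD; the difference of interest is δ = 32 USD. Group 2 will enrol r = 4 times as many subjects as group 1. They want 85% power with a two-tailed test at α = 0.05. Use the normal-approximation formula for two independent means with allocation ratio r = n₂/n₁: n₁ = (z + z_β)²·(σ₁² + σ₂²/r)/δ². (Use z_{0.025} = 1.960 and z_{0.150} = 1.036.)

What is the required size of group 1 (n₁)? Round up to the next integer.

n₁ = (z_{α/2} + z_β)² · (σ₁² + σ₂²/r) / δ²
   = (1.960 + 1.036)² · (47² + 69²/4) / 32²
   = 8.9760 · (2209 + 1190.2) / 1024
   = 8.9760 · 3399.2 / 1024
   = 29.80
Round up → n₁ = 30; n₂ = r·n₁ = 4 × 30 = 120.

n₁ = 30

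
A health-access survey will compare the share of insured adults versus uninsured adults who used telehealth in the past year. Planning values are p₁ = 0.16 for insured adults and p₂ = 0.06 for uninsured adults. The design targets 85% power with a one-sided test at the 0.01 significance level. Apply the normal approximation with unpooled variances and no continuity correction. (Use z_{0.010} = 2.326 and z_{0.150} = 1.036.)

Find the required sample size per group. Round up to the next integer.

n = 216 per group

n = (z_α + z_β)² · [p₁(1−p₁) + p₂(1−p₂)] / (p₁ − p₂)²
  = (2.326 + 1.036)² · (0.16·0.84 + 0.06·0.94) / (0.10)²
  = (3.362)² · (0.1344 + 0.0564) / 0.0100
  = 11.3030 · 0.1908 / 0.0100
  = 215.66
Round up → n = 216 per group.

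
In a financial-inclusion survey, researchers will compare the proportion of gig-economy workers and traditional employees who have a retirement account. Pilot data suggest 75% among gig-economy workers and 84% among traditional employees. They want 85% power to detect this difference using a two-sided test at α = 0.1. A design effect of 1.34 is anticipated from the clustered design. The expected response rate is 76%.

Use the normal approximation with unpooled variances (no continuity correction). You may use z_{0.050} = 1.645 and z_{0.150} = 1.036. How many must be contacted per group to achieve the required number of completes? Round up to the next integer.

n = 504 per group

n = (z_{α/2} + z_β)² · [p₁(1−p₁) + p₂(1−p₂)] / (p₁ − p₂)²
  = (1.645 + 1.036)² · (0.75·0.25 + 0.84·0.16) / (-0.09)²
  = (2.681)² · (0.1875 + 0.1344) / 0.0081
  = 7.1878 · 0.3219 / 0.0081
  = 285.65
Design effect: 1.34 × 285.65 = 382.77.
Adjust for 76% response: 382.77 / 0.76 = 503.64.
Round up → n = 504 per group.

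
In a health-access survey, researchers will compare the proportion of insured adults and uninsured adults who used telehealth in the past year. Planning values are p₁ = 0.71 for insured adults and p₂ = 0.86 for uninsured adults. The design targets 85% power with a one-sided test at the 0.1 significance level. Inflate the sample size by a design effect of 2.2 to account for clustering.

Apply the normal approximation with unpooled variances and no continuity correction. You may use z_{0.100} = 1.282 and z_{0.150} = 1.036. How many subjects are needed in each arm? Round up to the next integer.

n = 172 per group

n = (z_α + z_β)² · [p₁(1−p₁) + p₂(1−p₂)] / (p₁ − p₂)²
  = (1.282 + 1.036)² · (0.71·0.29 + 0.86·0.14) / (-0.15)²
  = (2.318)² · (0.2059 + 0.1204) / 0.0225
  = 5.3731 · 0.3263 / 0.0225
  = 77.92
Design effect: 2.2 × 77.92 = 171.43.
Round up → n = 172 per group.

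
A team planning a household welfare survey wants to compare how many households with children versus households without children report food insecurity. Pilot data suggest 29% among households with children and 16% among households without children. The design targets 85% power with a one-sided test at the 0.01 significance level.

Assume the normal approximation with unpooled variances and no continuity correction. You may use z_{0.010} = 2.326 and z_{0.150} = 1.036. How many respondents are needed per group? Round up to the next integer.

n = 228 per group

n = (z_α + z_β)² · [p₁(1−p₁) + p₂(1−p₂)] / (p₁ − p₂)²
  = (2.326 + 1.036)² · (0.29·0.71 + 0.16·0.84) / (0.13)²
  = (3.362)² · (0.2059 + 0.1344) / 0.0169
  = 11.3030 · 0.3403 / 0.0169
  = 227.60
Round up → n = 228 per group.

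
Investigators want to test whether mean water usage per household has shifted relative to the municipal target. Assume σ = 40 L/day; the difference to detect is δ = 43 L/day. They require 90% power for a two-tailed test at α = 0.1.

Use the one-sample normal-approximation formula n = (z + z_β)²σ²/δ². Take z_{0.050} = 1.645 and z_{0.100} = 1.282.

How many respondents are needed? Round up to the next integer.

n = (z_{α/2} + z_β)² · σ² / δ²
  = (1.645 + 1.282)² · 40² / 43²
  = 8.5673 · 1600 / 1849
  = 7.41
Round up → n = 8.

n = 8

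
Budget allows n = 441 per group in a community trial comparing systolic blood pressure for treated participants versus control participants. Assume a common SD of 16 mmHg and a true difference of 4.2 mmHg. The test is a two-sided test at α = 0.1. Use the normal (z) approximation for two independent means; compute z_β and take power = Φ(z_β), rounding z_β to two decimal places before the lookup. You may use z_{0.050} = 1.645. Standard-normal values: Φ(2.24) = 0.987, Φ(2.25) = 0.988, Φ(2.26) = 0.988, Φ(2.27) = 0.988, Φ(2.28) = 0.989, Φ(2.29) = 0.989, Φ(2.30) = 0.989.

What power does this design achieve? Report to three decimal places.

z_β = δ·√(n/(σ₁²+σ₂²)) − z_{α/2}
    = 4.2 · √(441/512) − 1.645
    = 4.2 · 0.92808 − 1.645
    = 3.8979 − 1.645 = 2.2529 → 2.25
Power = Φ(2.25) = 0.988.

Power ≈ 0.988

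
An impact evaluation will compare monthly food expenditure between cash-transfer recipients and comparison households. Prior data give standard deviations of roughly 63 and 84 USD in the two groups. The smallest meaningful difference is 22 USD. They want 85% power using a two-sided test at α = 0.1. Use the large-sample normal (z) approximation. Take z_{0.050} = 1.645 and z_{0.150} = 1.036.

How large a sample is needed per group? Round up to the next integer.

n = 164 per group

n = (z_{α/2} + z_β)² · (σ₁² + σ₂²) / δ²
  = (1.645 + 1.036)² · (63² + 84² = 11025) / 22²
  = 7.1878 · 11025 / 484
  = 163.73
Round up → n = 164 per group.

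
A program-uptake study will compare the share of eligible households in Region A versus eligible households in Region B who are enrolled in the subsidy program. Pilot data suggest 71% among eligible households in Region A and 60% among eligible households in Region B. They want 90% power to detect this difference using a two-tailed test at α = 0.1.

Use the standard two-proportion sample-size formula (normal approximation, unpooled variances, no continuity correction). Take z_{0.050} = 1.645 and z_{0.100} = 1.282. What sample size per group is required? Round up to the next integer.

n = 316 per group

n = (z_{α/2} + z_β)² · [p₁(1−p₁) + p₂(1−p₂)] / (p₁ − p₂)²
  = (1.645 + 1.282)² · (0.71·0.29 + 0.60·0.40) / (0.11)²
  = (2.927)² · (0.2059 + 0.2400) / 0.0121
  = 8.5673 · 0.4459 / 0.0121
  = 315.72
Round up → n = 316 per group.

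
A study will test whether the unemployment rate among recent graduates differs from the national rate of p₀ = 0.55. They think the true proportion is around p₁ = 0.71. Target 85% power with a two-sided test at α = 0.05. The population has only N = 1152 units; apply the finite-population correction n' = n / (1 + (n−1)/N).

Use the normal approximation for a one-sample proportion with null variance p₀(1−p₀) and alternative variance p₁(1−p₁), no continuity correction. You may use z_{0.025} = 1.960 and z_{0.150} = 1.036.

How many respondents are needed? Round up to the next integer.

n = [z_{α/2}·√(p₀q₀) + z_β·√(p₁q₁)]² / (p₁ − p₀)²
  = [1.960·√(0.55·0.45) + 1.036·√(0.71·0.29)]² / (0.16)²
  = [1.960·0.4975 + 1.036·0.4538]² / 0.0256
  = [1.4452]² / 0.0256
  = 81.58
Finite-population correction (N = 1152): 81.58 / (1 + (81.58 − 1)/1152) = 76.25.
Round up → n = 77.

n = 77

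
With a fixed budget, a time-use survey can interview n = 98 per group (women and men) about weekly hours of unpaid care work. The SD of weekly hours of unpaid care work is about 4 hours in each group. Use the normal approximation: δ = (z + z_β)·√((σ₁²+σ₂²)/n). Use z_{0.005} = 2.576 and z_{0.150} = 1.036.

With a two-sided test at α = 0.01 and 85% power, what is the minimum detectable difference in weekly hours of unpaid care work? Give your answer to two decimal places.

Minimum detectable difference ≈ 2.06 hours

δ = (z_{α/2} + z_β) · √((σ₁²+σ₂²)/n)
  = (2.576 + 1.036) · √(32/98)
  = 3.612 · √0.32653
  = 3.612 · 0.5714
  = 2.0640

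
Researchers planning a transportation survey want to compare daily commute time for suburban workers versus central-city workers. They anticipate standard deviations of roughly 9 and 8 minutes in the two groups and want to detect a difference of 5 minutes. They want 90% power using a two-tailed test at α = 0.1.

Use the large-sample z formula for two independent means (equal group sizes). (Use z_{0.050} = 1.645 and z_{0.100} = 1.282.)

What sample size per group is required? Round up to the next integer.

n = 50 per group

n = (z_{α/2} + z_β)² · (σ₁² + σ₂²) / δ²
  = (1.645 + 1.282)² · (9² + 8² = 145) / 5²
  = 8.5673 · 145 / 25
  = 49.69
Round up → n = 50 per group.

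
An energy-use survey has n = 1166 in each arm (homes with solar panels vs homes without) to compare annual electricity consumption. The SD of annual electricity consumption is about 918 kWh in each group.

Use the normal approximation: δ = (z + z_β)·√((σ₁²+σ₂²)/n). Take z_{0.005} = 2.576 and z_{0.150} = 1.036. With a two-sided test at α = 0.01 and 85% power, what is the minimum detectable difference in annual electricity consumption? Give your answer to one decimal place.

δ = (z_{α/2} + z_β) · √((σ₁²+σ₂²)/n)
  = (2.576 + 1.036) · √(1685448/1166)
  = 3.612 · √1445.5
  = 3.612 · 38.0197
  = 137.3271

Minimum detectable difference ≈ 137.3 kWh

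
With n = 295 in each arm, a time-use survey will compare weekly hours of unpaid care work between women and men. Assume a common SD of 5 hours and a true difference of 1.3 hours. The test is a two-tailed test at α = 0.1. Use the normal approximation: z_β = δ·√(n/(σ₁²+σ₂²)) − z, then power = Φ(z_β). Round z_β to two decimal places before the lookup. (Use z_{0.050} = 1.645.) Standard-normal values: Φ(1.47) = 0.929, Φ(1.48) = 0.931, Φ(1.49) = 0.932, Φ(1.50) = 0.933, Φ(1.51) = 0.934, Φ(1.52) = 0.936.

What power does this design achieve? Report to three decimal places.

z_β = δ·√(n/(σ₁²+σ₂²)) − z_{α/2}
    = 1.3 · √(295/50) − 1.645
    = 1.3 · 2.42899 − 1.645
    = 3.1577 − 1.645 = 1.5127 → 1.51
Power = Φ(1.51) = 0.934.

Power ≈ 0.934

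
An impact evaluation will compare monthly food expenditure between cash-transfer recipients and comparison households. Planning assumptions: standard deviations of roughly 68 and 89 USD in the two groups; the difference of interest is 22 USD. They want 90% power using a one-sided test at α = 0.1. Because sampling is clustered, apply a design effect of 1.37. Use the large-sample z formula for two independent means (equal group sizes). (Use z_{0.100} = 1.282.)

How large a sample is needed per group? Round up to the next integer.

n = 234 per group

n = (z_α + z_β)² · (σ₁² + σ₂²) / δ²
  = (1.282 + 1.282)² · (68² + 89² = 12545) / 22²
  = 6.5741 · 12545 / 484
  = 170.40
Design effect: 1.37 × 170.40 = 233.44.
Round up → n = 234 per group.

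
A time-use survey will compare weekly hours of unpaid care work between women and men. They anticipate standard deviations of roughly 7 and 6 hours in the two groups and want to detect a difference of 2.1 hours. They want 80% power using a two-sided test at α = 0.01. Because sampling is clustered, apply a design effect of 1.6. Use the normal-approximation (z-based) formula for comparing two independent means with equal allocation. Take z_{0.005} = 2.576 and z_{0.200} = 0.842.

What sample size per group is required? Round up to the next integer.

n = 361 per group

n = (z_{α/2} + z_β)² · (σ₁² + σ₂²) / δ²
  = (2.576 + 0.842)² · (7² + 6² = 85) / 2.1²
  = 11.6827 · 85 / 4.41
  = 225.18
Design effect: 1.6 × 225.18 = 360.28.
Round up → n = 361 per group.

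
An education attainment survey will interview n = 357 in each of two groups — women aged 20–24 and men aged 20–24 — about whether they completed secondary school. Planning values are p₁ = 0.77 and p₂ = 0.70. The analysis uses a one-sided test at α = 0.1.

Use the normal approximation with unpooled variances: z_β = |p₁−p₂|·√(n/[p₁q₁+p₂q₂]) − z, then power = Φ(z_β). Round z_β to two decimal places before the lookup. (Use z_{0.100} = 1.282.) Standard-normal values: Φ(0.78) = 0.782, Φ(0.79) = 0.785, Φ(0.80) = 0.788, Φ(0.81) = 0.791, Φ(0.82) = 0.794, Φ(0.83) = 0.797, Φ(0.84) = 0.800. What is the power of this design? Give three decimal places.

z_β = |p₁−p₂|·√(n/[p₁q₁+p₂q₂]) − z_α
    = 0.07 · √(357/0.3871) − 1.282
    = 0.07 · 30.3684 − 1.282
    = 2.1258 − 1.282 = 0.8438 → 0.84
Power = Φ(0.84) = 0.800.

Power ≈ 0.800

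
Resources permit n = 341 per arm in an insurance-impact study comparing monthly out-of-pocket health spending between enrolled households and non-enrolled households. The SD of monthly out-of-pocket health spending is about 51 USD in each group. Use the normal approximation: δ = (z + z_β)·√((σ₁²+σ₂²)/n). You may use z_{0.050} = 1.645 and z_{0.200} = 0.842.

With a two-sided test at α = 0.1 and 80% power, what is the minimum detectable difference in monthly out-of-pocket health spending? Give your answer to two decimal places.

δ = (z_{α/2} + z_β) · √((σ₁²+σ₂²)/n)
  = (1.645 + 0.842) · √(5202/341)
  = 2.487 · √15.2551
  = 2.487 · 3.9058
  = 9.7137

Minimum detectable difference ≈ 9.71 USD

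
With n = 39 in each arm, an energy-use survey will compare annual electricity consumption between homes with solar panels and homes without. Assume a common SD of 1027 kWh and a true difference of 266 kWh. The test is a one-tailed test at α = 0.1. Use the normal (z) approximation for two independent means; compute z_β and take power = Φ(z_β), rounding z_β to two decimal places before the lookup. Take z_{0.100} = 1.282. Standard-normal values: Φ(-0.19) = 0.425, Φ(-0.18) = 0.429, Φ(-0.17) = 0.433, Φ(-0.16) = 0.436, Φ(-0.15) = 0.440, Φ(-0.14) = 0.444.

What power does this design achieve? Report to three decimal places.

Power ≈ 0.444

z_β = δ·√(n/(σ₁²+σ₂²)) − z_α
    = 266 · √(39/2109458) − 1.282
    = 266 · 0.00430 − 1.282
    = 1.1437 − 1.282 = -0.1383 → -0.14
Power = Φ(-0.14) = 0.444.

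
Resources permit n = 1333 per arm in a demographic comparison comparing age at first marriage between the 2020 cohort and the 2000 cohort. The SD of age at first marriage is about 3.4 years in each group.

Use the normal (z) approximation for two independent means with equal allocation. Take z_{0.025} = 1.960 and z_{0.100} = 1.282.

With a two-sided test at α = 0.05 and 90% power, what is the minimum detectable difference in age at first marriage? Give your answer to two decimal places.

Minimum detectable difference ≈ 0.43 years

δ = (z_{α/2} + z_β) · √((σ₁²+σ₂²)/n)
  = (1.960 + 1.282) · √(23.12/1333)
  = 3.242 · √0.01734
  = 3.242 · 0.1317
  = 0.4270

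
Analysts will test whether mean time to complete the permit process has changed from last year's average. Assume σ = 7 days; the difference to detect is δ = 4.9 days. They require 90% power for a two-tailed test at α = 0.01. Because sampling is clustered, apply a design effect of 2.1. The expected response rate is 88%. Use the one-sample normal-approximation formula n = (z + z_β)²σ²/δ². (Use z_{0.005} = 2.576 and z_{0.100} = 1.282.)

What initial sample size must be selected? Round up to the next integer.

n = (z_{α/2} + z_β)² · σ² / δ²
  = (2.576 + 1.282)² · 7² / 4.9²
  = 14.8842 · 49 / 24.01
  = 30.38
Design effect: 2.1 × 30.38 = 63.79.
Adjust for 88% response: 63.79 / 0.88 = 72.49.
Round up → n = 73.

n = 73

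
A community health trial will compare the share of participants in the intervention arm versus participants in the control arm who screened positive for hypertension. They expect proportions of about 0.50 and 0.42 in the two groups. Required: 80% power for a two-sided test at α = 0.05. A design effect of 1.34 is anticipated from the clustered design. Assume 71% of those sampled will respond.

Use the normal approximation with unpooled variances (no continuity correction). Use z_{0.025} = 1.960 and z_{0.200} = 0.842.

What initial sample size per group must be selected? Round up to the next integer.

n = (z_{α/2} + z_β)² · [p₁(1−p₁) + p₂(1−p₂)] / (p₁ − p₂)²
  = (1.960 + 0.842)² · (0.50·0.50 + 0.42·0.58) / (0.08)²
  = (2.802)² · (0.2500 + 0.2436) / 0.0064
  = 7.8512 · 0.4936 / 0.0064
  = 605.52
Design effect: 1.34 × 605.52 = 811.40.
Adjust for 71% response: 811.40 / 0.71 = 1142.82.
Round up → n = 1143 per group.

n = 1143 per group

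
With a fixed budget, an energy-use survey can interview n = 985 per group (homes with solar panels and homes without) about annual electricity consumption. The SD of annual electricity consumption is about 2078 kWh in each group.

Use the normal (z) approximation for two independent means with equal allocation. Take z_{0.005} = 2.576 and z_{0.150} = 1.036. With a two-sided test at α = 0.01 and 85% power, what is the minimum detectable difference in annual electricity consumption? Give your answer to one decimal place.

δ = (z_{α/2} + z_β) · √((σ₁²+σ₂²)/n)
  = (2.576 + 1.036) · √(8636168/985)
  = 3.612 · √8767.7
  = 3.612 · 93.6359
  = 338.2129

Minimum detectable difference ≈ 338.2 kWh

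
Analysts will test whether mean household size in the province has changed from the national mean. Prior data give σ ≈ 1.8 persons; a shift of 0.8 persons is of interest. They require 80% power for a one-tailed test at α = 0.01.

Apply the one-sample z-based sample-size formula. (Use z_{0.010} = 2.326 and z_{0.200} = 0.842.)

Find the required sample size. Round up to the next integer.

n = (z_α + z_β)² · σ² / δ²
  = (2.326 + 0.842)² · 1.8² / 0.8²
  = 10.0362 · 3.24 / 0.64
  = 50.81
Round up → n = 51.

n = 51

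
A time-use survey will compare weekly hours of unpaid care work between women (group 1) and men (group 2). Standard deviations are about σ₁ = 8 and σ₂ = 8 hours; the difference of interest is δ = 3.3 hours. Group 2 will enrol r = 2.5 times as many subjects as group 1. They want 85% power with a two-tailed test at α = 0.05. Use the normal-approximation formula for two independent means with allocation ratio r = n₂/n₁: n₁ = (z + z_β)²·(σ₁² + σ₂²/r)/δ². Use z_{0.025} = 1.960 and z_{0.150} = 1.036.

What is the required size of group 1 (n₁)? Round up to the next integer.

n₁ = (z_{α/2} + z_β)² · (σ₁² + σ₂²/r) / δ²
   = (1.960 + 1.036)² · (8² + 8²/2.5) / 3.3²
   = 8.9760 · (64 + 25.6) / 10.89
   = 8.9760 · 89.6 / 10.89
   = 73.85
Round up → n₁ = 74; n₂ = r·n₁ = 2.5 × 74 = 185.

n₁ = 74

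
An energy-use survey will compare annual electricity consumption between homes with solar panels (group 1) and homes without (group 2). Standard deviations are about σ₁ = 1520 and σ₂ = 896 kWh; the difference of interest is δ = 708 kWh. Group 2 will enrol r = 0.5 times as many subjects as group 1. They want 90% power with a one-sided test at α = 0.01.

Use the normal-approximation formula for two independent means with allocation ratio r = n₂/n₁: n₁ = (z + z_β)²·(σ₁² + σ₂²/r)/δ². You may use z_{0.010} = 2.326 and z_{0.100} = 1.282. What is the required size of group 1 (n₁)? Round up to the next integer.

n₁ = (z_α + z_β)² · (σ₁² + σ₂²/r) / δ²
   = (2.326 + 1.282)² · (1520² + 896²/0.5) / 708²
   = 13.0177 · (2310400 + 1605632) / 501264
   = 13.0177 · 3916032 / 501264
   = 101.70
Round up → n₁ = 102; n₂ = r·n₁ = 0.5 × 102 = 51.

n₁ = 102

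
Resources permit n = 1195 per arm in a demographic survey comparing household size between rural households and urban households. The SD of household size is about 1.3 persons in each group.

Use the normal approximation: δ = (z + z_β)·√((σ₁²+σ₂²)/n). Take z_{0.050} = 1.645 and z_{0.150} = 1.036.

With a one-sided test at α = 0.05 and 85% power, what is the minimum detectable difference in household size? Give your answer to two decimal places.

δ = (z_α + z_β) · √((σ₁²+σ₂²)/n)
  = (1.645 + 1.036) · √(3.38/1195)
  = 2.681 · √0.00283
  = 2.681 · 0.0532
  = 0.1426

Minimum detectable difference ≈ 0.14 persons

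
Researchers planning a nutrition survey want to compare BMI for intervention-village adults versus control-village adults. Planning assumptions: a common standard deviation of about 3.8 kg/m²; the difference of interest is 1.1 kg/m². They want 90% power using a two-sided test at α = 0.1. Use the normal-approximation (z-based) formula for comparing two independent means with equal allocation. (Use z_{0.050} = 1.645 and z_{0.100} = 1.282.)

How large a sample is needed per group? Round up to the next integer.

n = (z_{α/2} + z_β)² · (σ₁² + σ₂²) / δ²
  = (1.645 + 1.282)² · (2·3.8² = 28.88) / 1.1²
  = 8.5673 · 28.88 / 1.21
  = 204.48
Round up → n = 205 per group.

n = 205 per group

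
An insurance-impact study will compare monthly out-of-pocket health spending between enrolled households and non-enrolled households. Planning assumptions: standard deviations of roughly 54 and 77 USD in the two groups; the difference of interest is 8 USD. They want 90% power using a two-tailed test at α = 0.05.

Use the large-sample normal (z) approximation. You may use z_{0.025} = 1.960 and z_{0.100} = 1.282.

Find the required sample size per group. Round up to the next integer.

n = 1453 per group

n = (z_{α/2} + z_β)² · (σ₁² + σ₂²) / δ²
  = (1.960 + 1.282)² · (54² + 77² = 8845) / 8²
  = 10.5106 · 8845 / 64
  = 1452.59
Round up → n = 1453 per group.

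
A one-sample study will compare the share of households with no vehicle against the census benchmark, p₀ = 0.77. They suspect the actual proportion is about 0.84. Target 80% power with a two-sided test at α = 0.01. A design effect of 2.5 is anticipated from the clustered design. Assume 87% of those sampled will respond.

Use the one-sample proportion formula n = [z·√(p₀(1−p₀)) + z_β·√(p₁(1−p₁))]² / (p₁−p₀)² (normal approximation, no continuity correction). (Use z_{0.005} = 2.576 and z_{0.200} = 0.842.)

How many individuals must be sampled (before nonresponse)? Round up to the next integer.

n = 1138

n = [z_{α/2}·√(p₀q₀) + z_β·√(p₁q₁)]² / (p₁ − p₀)²
  = [2.576·√(0.77·0.23) + 0.842·√(0.84·0.16)]² / (0.07)²
  = [2.576·0.4208 + 0.842·0.3666]² / 0.0049
  = [1.3927]² / 0.0049
  = 395.87
Design effect: 2.5 × 395.87 = 989.67.
Adjust for 87% response: 989.67 / 0.87 = 1137.55.
Round up → n = 1138.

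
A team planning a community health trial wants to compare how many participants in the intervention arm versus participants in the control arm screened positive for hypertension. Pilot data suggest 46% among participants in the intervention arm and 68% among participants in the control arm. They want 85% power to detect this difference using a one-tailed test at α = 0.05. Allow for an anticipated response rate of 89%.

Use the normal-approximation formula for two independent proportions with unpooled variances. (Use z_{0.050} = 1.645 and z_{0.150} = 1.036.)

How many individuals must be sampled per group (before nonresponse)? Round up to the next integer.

n = 78 per group

n = (z_α + z_β)² · [p₁(1−p₁) + p₂(1−p₂)] / (p₁ − p₂)²
  = (1.645 + 1.036)² · (0.46·0.54 + 0.68·0.32) / (-0.22)²
  = (2.681)² · (0.2484 + 0.2176) / 0.0484
  = 7.1878 · 0.4660 / 0.0484
  = 69.20
Adjust for 89% response: 69.20 / 0.89 = 77.76.
Round up → n = 78 per group.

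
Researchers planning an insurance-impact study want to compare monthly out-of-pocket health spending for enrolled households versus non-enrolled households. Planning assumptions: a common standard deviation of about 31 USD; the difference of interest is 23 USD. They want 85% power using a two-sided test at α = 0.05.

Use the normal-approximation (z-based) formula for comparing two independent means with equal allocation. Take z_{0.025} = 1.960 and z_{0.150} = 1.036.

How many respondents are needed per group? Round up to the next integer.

n = (z_{α/2} + z_β)² · (σ₁² + σ₂²) / δ²
  = (1.960 + 1.036)² · (2·31² = 1922) / 23²
  = 8.9760 · 1922 / 529
  = 32.61
Round up → n = 33 per group.

n = 33 per group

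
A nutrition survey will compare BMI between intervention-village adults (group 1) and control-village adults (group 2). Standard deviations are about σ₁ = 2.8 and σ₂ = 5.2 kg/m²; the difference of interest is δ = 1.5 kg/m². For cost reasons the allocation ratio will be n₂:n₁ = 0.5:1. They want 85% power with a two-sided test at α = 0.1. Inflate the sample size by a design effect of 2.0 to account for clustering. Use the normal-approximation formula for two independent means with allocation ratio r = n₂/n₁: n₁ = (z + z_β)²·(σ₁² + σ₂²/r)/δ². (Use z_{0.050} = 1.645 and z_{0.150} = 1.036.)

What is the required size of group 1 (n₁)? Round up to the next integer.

n₁ = 396

n₁ = (z_{α/2} + z_β)² · (σ₁² + σ₂²/r) / δ²
   = (1.645 + 1.036)² · (2.8² + 5.2²/0.5) / 1.5²
   = 7.1878 · (7.84 + 54.08) / 2.25
   = 7.1878 · 61.92 / 2.25
   = 197.81
Design effect: 2.0 × 197.81 = 395.61.
Round up → n₁ = 396; n₂ = r·n₁ = 0.5 × 396 = 198.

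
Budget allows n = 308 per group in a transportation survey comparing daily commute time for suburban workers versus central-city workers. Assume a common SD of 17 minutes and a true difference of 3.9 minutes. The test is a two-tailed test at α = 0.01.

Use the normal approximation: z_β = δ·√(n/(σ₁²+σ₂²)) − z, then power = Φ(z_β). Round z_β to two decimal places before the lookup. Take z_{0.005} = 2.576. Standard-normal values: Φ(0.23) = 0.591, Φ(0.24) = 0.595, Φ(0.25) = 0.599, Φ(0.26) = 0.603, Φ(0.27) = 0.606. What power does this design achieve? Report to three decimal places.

Power ≈ 0.606

z_β = δ·√(n/(σ₁²+σ₂²)) − z_{α/2}
    = 3.9 · √(308/578) − 2.576
    = 3.9 · 0.72998 − 2.576
    = 2.8469 − 2.576 = 0.2709 → 0.27
Power = Φ(0.27) = 0.606.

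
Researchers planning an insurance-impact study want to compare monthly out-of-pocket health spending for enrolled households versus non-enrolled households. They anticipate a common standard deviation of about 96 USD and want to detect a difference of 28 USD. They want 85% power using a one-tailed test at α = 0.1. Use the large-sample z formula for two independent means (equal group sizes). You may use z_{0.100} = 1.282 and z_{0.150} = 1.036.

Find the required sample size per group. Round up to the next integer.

n = (z_α + z_β)² · (σ₁² + σ₂²) / δ²
  = (1.282 + 1.036)² · (2·96² = 18432) / 28²
  = 5.3731 · 18432 / 784
  = 126.32
Round up → n = 127 per group.

n = 127 per group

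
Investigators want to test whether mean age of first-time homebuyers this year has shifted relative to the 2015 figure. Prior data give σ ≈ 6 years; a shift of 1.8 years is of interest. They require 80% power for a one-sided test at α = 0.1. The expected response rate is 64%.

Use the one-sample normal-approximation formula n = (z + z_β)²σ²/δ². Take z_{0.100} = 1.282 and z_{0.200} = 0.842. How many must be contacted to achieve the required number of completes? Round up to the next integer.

n = (z_α + z_β)² · σ² / δ²
  = (1.282 + 0.842)² · 6² / 1.8²
  = 4.5114 · 36 / 3.24
  = 50.13
Adjust for 64% response: 50.13 / 0.64 = 78.32.
Round up → n = 79.

n = 79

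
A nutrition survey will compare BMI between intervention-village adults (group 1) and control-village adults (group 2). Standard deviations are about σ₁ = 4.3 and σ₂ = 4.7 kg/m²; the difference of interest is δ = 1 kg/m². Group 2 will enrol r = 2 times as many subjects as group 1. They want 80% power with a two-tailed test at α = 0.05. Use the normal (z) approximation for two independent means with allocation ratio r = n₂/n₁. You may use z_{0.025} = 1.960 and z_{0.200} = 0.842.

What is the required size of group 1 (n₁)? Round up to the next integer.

n₁ = 232

n₁ = (z_{α/2} + z_β)² · (σ₁² + σ₂²/r) / δ²
   = (1.960 + 0.842)² · (4.3² + 4.7²/2) / 1²
   = 7.8512 · (18.49 + 11.045) / 1
   = 7.8512 · 29.535 / 1
   = 231.89
Round up → n₁ = 232; n₂ = r·n₁ = 2 × 232 = 464.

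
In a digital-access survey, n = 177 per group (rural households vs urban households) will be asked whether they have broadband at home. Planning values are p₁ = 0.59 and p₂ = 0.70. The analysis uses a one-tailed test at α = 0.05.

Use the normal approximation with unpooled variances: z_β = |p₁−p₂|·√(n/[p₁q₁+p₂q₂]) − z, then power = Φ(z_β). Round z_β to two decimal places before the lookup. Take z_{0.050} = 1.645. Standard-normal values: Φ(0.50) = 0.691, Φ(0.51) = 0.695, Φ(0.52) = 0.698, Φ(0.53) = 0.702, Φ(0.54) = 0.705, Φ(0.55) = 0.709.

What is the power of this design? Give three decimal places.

Power ≈ 0.702

z_β = |p₁−p₂|·√(n/[p₁q₁+p₂q₂]) − z_α
    = 0.11 · √(177/0.4519) − 1.645
    = 0.11 · 19.7909 − 1.645
    = 2.1770 − 1.645 = 0.5320 → 0.53
Power = Φ(0.53) = 0.702.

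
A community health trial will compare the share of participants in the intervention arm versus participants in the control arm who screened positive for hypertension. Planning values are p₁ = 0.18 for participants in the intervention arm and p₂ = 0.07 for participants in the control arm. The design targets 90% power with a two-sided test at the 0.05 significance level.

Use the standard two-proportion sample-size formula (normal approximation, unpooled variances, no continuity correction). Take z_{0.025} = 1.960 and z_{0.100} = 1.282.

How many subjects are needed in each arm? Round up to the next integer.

n = 185 per group

n = (z_{α/2} + z_β)² · [p₁(1−p₁) + p₂(1−p₂)] / (p₁ − p₂)²
  = (1.960 + 1.282)² · (0.18·0.82 + 0.07·0.93) / (0.11)²
  = (3.242)² · (0.1476 + 0.0651) / 0.0121
  = 10.5106 · 0.2127 / 0.0121
  = 184.76
Round up → n = 185 per group.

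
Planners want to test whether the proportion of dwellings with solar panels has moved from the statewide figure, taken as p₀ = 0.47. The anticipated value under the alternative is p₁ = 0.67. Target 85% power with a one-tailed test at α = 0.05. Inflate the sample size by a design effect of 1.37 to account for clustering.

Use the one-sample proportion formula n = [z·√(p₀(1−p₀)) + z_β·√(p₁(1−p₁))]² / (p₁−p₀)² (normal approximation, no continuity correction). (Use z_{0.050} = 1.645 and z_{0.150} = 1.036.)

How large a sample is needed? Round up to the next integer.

n = [z_α·√(p₀q₀) + z_β·√(p₁q₁)]² / (p₁ − p₀)²
  = [1.645·√(0.47·0.53) + 1.036·√(0.67·0.33)]² / (0.20)²
  = [1.645·0.4991 + 1.036·0.4702]² / 0.0400
  = [1.3082]² / 0.0400
  = 42.78
Design effect: 1.37 × 42.78 = 58.61.
Round up → n = 59.

n = 59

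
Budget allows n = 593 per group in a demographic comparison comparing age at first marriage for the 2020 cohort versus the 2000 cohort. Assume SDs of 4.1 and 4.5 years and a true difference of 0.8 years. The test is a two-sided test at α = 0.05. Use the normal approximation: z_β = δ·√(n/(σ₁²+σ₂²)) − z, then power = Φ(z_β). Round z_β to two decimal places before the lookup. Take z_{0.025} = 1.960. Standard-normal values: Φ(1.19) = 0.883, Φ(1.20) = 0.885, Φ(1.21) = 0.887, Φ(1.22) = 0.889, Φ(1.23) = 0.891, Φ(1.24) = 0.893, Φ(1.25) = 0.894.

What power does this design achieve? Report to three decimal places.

Power ≈ 0.893

z_β = δ·√(n/(σ₁²+σ₂²)) − z_{α/2}
    = 0.8 · √(593/37.06) − 1.960
    = 0.8 · 4.00013 − 1.960
    = 3.2001 − 1.960 = 1.2401 → 1.24
Power = Φ(1.24) = 0.893.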